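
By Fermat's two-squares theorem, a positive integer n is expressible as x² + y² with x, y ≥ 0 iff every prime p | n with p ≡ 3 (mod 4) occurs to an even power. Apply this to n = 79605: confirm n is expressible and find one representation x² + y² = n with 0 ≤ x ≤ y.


Step 1: Factor n = 79605 = 3^2 · 5 · 29 · 61.
Step 2: Check the mod-4 condition on each prime factor: 3 ≡ 3 (mod 4), exponent 2 (must be even); 5 ≡ 1 (mod 4), exponent 1; 29 ≡ 1 (mod 4), exponent 1; 61 ≡ 1 (mod 4), exponent 1.
All primes ≡ 3 (mod 4) appear to even exponent (or don't appear), so by the two-squares theorem n IS expressible as a sum of two squares.
Step 3: Build a representation. Group n = k² · m with k = 3 and m = 5 · 29 · 61 = 8845 (a product of primes ≡ 1 (mod 4)); a representation of m scales to one of n via (k·x)² + (k·y)² = k²(x² + y²). Each prime p ≡ 1 (mod 4) is itself a sum of two squares; find a² by testing p − a² for a perfect square:
  5: 5 − 1² = 4 = 2² ⇒ 5 = 1² + 2².
  29: 29 − 1² = 28, 29 − 2² = 25 = 5² ⇒ 29 = 2² + 5².
  61: 61 − 1² = 60, 61 − 2² = 57, 61 − 3² = 52, 61 − 4² = 45, 61 − 5² = 36 = 6² ⇒ 61 = 5² + 6².
  Combine using the Brahmagupta–Fibonacci identity (a² + b²)(c² + d²) = (ac − bd)² + (ad + bc)² = (ac + bd)² + (ad − bc)²:
  5 · 29 = 145: from (1² + 2²)(2² + 5²), take (1·2 − 2·5, 1·5 + 2·2) = (2 − 10, 5 + 4) = (-8, 9); dropping signs (only squares matter) gives (8, 9); check 8² + 9² = 64 + 81 = 145 ✓.
  145 · 61 = 8845: from (8² + 9²)(5² + 6²), take (8·5 − 9·6, 8·6 + 9·5) = (40 − 54, 48 + 45) = (-14, 93); dropping signs (only squares matter) gives (14, 93); check 14² + 93² = 196 + 8649 = 8845 ✓.
  Scale by k = 3: (3·14, 3·93) = (42, 279).
Step 4: Order so x ≤ y and verify: 42² + 279² = 1764 + 77841 = 79605 = n. ✓

n = 79605 = 42² + 279² (one valid representation with x ≤ y).


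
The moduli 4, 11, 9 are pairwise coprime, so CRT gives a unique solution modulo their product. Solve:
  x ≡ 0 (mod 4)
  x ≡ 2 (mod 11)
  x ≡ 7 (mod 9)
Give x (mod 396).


Moduli 4, 11, 9 are pairwise coprime; by CRT there is a unique solution modulo M = 4 · 11 · 9 = 396.
Solve pairwise, accumulating the modulus:
  Start with x ≡ 0 (mod 4).
  Combine with x ≡ 2 (mod 11): since gcd(4, 11) = 1, we get a unique residue mod 44.
    Write x = 0 + 4·t and substitute into x ≡ 2 (mod 11): 4·t ≡ 2 − 0 = 2 (mod 11).
    The inverse of 4 mod 11 is 3 (since 4·3 = 12 = 1·11 + 1), so t ≡ 3·2 = 6 ≡ 6 (mod 11).
    Then x = 0 + 4·6 = 24, valid modulo lcm(4, 11) = 44: x ≡ 24 (mod 44).
  Combine with x ≡ 7 (mod 9): since gcd(44, 9) = 1, we get a unique residue mod 396.
    Write x = 24 + 44·t and substitute into x ≡ 7 (mod 9): 44·t ≡ 7 − 24 = -17 (mod 9).
    Reduce coefficients mod 9: 8·t ≡ 1 (mod 9).
    The inverse of 8 mod 9 is 8 (since 8·8 = 64 = 7·9 + 1), so t ≡ 8·1 = 8 ≡ 8 (mod 9).
    Then x = 24 + 44·8 = 376, valid modulo lcm(44, 9) = 396: x ≡ 376 (mod 396).
Verify: 376 mod 4 = 0 ✓, 376 mod 11 = 2 ✓, 376 mod 9 = 7 ✓.

x ≡ 376 (mod 396).


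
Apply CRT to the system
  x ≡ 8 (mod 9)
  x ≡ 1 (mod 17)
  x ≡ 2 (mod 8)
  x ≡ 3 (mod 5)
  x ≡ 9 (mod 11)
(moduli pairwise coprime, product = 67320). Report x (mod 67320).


Product of moduli M = 9 · 17 · 8 · 5 · 11 = 67320.
Merge one congruence at a time:
  Start: x ≡ 8 (mod 9).
  Combine with x ≡ 1 (mod 17); new modulus lcm = 153.
    Write x = 8 + 9·t and substitute into x ≡ 1 (mod 17): 9·t ≡ 1 − 8 = -7 (mod 17).
    Reduce coefficients mod 17: 9·t ≡ 10 (mod 17).
    The inverse of 9 mod 17 is 2 (since 9·2 = 18 = 1·17 + 1), so t ≡ 2·10 = 20 ≡ 3 (mod 17).
    Then x = 8 + 9·3 = 35, valid modulo lcm(9, 17) = 153: x ≡ 35 (mod 153).
  Combine with x ≡ 2 (mod 8); new modulus lcm = 1224.
    Write x = 35 + 153·t and substitute into x ≡ 2 (mod 8): 153·t ≡ 2 − 35 = -33 (mod 8).
    Reduce coefficients mod 8: 1·t ≡ 7 (mod 8).
    So t ≡ 7 (mod 8).
    Then x = 35 + 153·7 = 1106, valid modulo lcm(153, 8) = 1224: x ≡ 1106 (mod 1224).
  Combine with x ≡ 3 (mod 5); new modulus lcm = 6120.
    Write x = 1106 + 1224·t and substitute into x ≡ 3 (mod 5): 1224·t ≡ 3 − 1106 = -1103 (mod 5).
    Reduce coefficients mod 5: 4·t ≡ 2 (mod 5).
    The inverse of 4 mod 5 is 4 (since 4·4 = 16 = 3·5 + 1), so t ≡ 4·2 = 8 ≡ 3 (mod 5).
    Then x = 1106 + 1224·3 = 4778, valid modulo lcm(1224, 5) = 6120: x ≡ 4778 (mod 6120).
  Combine with x ≡ 9 (mod 11); new modulus lcm = 67320.
    Write x = 4778 + 6120·t and substitute into x ≡ 9 (mod 11): 6120·t ≡ 9 − 4778 = -4769 (mod 11).
    Reduce coefficients mod 11: 4·t ≡ 5 (mod 11).
    The inverse of 4 mod 11 is 3 (since 4·3 = 12 = 1·11 + 1), so t ≡ 3·5 = 15 ≡ 4 (mod 11).
    Then x = 4778 + 6120·4 = 29258, valid modulo lcm(6120, 11) = 67320: x ≡ 29258 (mod 67320).
Verify against each original: 29258 mod 9 = 8, 29258 mod 17 = 1, 29258 mod 8 = 2, 29258 mod 5 = 3, 29258 mod 11 = 9.

x ≡ 29258 (mod 67320).


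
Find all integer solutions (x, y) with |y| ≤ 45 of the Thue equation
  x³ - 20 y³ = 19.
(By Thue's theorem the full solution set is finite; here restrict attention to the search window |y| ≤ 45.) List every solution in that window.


The equation is x³ - 20y³ = 19. For fixed y, x³ = 20·y³ + 19, so a solution requires the RHS to be a perfect cube.
Strategy: iterate y from -45 to 45, compute RHS = 20·y³ + 19, and check whether it is a (positive or negative) perfect cube.
Check small values of y:
  y = 0: RHS = 19 is not a perfect cube.
  y = 1: RHS = 39 is not a perfect cube.
  y = -1: RHS = -1 = (-1)³ ⇒ x = -1 works.
  y = 2: RHS = 179 is not a perfect cube.
  y = -2: RHS = -141 is not a perfect cube.
  y = 3: RHS = 559 is not a perfect cube.
  y = -3: RHS = -521 is not a perfect cube.
Continuing the search up to |y| = 45 finds no further solutions beyond those listed.
Collected solutions: (-1, -1).

Solutions (with |y| ≤ 45): (-1, -1).


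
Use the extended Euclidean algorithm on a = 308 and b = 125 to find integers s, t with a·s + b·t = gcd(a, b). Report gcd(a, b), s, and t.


Euclidean algorithm on (308, 125) — divide until remainder is 0:
  308 = 2 · 125 + 58
  125 = 2 · 58 + 9
  58 = 6 · 9 + 4
  9 = 2 · 4 + 1
  4 = 4 · 1 + 0
gcd(308, 125) = 1.
Track Bezout coefficients alongside the remainders: start with r₀ = 308 = a·1 + b·0 (s = 1, t = 0) and r₁ = 125 = a·0 + b·1 (s = 0, t = 1); each new remainder r_{k+1} = r_{k-1} − q_k·r_k inherits s_{k+1} = s_{k-1} − q_k·s_k, t_{k+1} = t_{k-1} − q_k·t_k, so r_k = a·s_k + b·t_k at every step:
  q = 2: r = 58, s = 1 − 2·0 = 1, t = 0 − 2·1 = -2  (check: 308·1 + 125·(-2) = 58)
  q = 2: r = 9, s = 0 − 2·1 = -2, t = 1 − 2·(-2) = 5  (check: 308·(-2) + 125·5 = 9)
  q = 6: r = 4, s = 1 − 6·(-2) = 13, t = -2 − 6·5 = -32  (check: 308·13 + 125·(-32) = 4)
  q = 2: r = 1, s = -2 − 2·13 = -28, t = 5 − 2·(-32) = 69  (check: 308·(-28) + 125·69 = 1)
The row with r = 1 (the gcd) gives the Bezout coefficients s = -28, t = 69.
Result: 308 · (-28) + 125 · (69) = 1.

gcd(308, 125) = 1; s = -28, t = 69 (check: 308·(-28) + 125·69 = 1).


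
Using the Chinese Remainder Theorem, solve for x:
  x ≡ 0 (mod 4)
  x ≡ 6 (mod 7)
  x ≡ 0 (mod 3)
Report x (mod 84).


Moduli 4, 7, 3 are pairwise coprime; by CRT there is a unique solution modulo M = 4 · 7 · 3 = 84.
Solve pairwise, accumulating the modulus:
  Start with x ≡ 0 (mod 4).
  Combine with x ≡ 6 (mod 7): since gcd(4, 7) = 1, we get a unique residue mod 28.
    Write x = 0 + 4·t and substitute into x ≡ 6 (mod 7): 4·t ≡ 6 − 0 = 6 (mod 7).
    The inverse of 4 mod 7 is 2 (since 4·2 = 8 = 1·7 + 1), so t ≡ 2·6 = 12 ≡ 5 (mod 7).
    Then x = 0 + 4·5 = 20, valid modulo lcm(4, 7) = 28: x ≡ 20 (mod 28).
  Combine with x ≡ 0 (mod 3): since gcd(28, 3) = 1, we get a unique residue mod 84.
    Write x = 20 + 28·t and substitute into x ≡ 0 (mod 3): 28·t ≡ 0 − 20 = -20 (mod 3).
    Reduce coefficients mod 3: 1·t ≡ 1 (mod 3).
    So t ≡ 1 (mod 3).
    Then x = 20 + 28·1 = 48, valid modulo lcm(28, 3) = 84: x ≡ 48 (mod 84).
Verify: 48 mod 4 = 0 ✓, 48 mod 7 = 6 ✓, 48 mod 3 = 0 ✓.

x ≡ 48 (mod 84).


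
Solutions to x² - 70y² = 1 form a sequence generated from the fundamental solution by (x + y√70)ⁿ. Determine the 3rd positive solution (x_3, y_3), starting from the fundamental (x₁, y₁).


Step 1: Find the fundamental solution (x₁, y₁) of x² - 70y² = 1.
  Expand √70 as a continued fraction. a₀ = ⌊√70⌋ = 8; iterate m_{k+1} = d_k·a_k − m_k, d_{k+1} = (70 − m_{k+1}²)/d_k, a_{k+1} = ⌊(a₀ + m_{k+1})/d_{k+1}⌋ (starting m₀ = 0, d₀ = 1), with convergents p_k = a_k·p_{k-1} + p_{k-2}, q_k = a_k·q_{k-1} + q_{k-2} (p₋₁ = 1, q₋₁ = 0):
  k = 0: a₀ = 8; p₀/q₀ = 8/1; p₀² − 70·q₀² = 64 − 70 = -6.
  k = 1: m = 8, d = 6, a = ⌊(8 + 8)/6⌋ = 2; p/q = (2·8 + 1)/(2·1 + 0) = 17/2; p² − 70·q² = 289 − 280 = 9.
  k = 2: m = 4, d = 9, a = ⌊(8 + 4)/9⌋ = 1; p/q = (1·17 + 8)/(1·2 + 1) = 25/3; p² − 70·q² = 625 − 630 = -5.
  k = 3: m = 5, d = 5, a = ⌊(8 + 5)/5⌋ = 2; p/q = (2·25 + 17)/(2·3 + 2) = 67/8; p² − 70·q² = 4489 − 4480 = 9.
  k = 4: m = 5, d = 9, a = ⌊(8 + 5)/9⌋ = 1; p/q = (1·67 + 25)/(1·8 + 3) = 92/11; p² − 70·q² = 8464 − 8470 = -6.
  k = 5: m = 4, d = 6, a = ⌊(8 + 4)/6⌋ = 2; p/q = (2·92 + 67)/(2·11 + 8) = 251/30; p² − 70·q² = 63001 − 63000 = 1.
  The first convergent with p² − 70·q² = 1 gives the fundamental solution (x₁, y₁) = (251, 30).
Step 2: Apply the recurrence (x_{n+1}, y_{n+1}) = (x₁x_n + 70y₁y_n, x₁y_n + y₁x_n) repeatedly.
  From (x_1, y_1) = (251, 30): x_2 = 251·251 + 70·30·30 = 126001; y_2 = 251·30 + 30·251 = 15060.
  From (x_2, y_2) = (126001, 15060): x_3 = 251·126001 + 70·30·15060 = 63252251; y_3 = 251·15060 + 30·126001 = 7560090.
Step 3: Verify x_3² - 70·y_3² = 4000847256567001 - 4000847256567000 = 1 (should be 1). ✓

(x_1, y_1) = (251, 30); (x_3, y_3) = (63252251, 7560090).


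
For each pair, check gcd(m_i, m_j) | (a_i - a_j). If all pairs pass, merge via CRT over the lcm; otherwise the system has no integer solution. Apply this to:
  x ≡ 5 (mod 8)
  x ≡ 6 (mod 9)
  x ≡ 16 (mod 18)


Moduli 8, 9, 18 are not pairwise coprime, so CRT works modulo lcm(m_i) when all pairwise compatibility conditions hold.
Pairwise compatibility: gcd(m_i, m_j) must divide a_i - a_j for every pair.
Merge one congruence at a time:
  Start: x ≡ 5 (mod 8).
  Combine with x ≡ 6 (mod 9): gcd(8, 9) = 1; 6 - 5 = 1, which IS divisible by 1, so compatible.
    Write x = 5 + 8·t and substitute into x ≡ 6 (mod 9): 8·t ≡ 6 − 5 = 1 (mod 9).
    The inverse of 8 mod 9 is 8 (since 8·8 = 64 = 7·9 + 1), so t ≡ 8·1 = 8 ≡ 8 (mod 9).
    Then x = 5 + 8·8 = 69, valid modulo lcm(8, 9) = 72: x ≡ 69 (mod 72).
  Combine with x ≡ 16 (mod 18): gcd(72, 18) = 18, and 16 - 69 = -53 is NOT divisible by 18.
    ⇒ system is inconsistent (no integer solution).

No solution (the system is inconsistent).


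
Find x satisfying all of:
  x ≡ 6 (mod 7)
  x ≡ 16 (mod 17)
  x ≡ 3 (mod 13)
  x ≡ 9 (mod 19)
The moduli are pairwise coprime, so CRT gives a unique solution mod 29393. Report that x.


Product of moduli M = 7 · 17 · 13 · 19 = 29393.
Merge one congruence at a time:
  Start: x ≡ 6 (mod 7).
  Combine with x ≡ 16 (mod 17); new modulus lcm = 119.
    Write x = 6 + 7·t and substitute into x ≡ 16 (mod 17): 7·t ≡ 16 − 6 = 10 (mod 17).
    The inverse of 7 mod 17 is 5 (since 7·5 = 35 = 2·17 + 1), so t ≡ 5·10 = 50 ≡ 16 (mod 17).
    Then x = 6 + 7·16 = 118, valid modulo lcm(7, 17) = 119: x ≡ 118 (mod 119).
  Combine with x ≡ 3 (mod 13); new modulus lcm = 1547.
    Write x = 118 + 119·t and substitute into x ≡ 3 (mod 13): 119·t ≡ 3 − 118 = -115 (mod 13).
    Reduce coefficients mod 13: 2·t ≡ 2 (mod 13).
    The inverse of 2 mod 13 is 7 (since 2·7 = 14 = 1·13 + 1), so t ≡ 7·2 = 14 ≡ 1 (mod 13).
    Then x = 118 + 119·1 = 237, valid modulo lcm(119, 13) = 1547: x ≡ 237 (mod 1547).
  Combine with x ≡ 9 (mod 19); new modulus lcm = 29393.
    Write x = 237 + 1547·t and substitute into x ≡ 9 (mod 19): 1547·t ≡ 9 − 237 = -228 (mod 19).
    Reduce coefficients mod 19: 8·t ≡ 0 (mod 19).
    The inverse of 8 mod 19 is 12 (since 8·12 = 96 = 5·19 + 1), so t ≡ 12·0 = 0 ≡ 0 (mod 19).
    Then x = 237 + 1547·0 = 237, valid modulo lcm(1547, 19) = 29393: x ≡ 237 (mod 29393).
Verify against each original: 237 mod 7 = 6, 237 mod 17 = 16, 237 mod 13 = 3, 237 mod 19 = 9.

x ≡ 237 (mod 29393).


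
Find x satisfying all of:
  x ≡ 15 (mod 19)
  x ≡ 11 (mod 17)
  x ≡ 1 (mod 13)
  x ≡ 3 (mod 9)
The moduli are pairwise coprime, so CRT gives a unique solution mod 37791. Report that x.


Product of moduli M = 19 · 17 · 13 · 9 = 37791.
Merge one congruence at a time:
  Start: x ≡ 15 (mod 19).
  Combine with x ≡ 11 (mod 17); new modulus lcm = 323.
    Write x = 15 + 19·t and substitute into x ≡ 11 (mod 17): 19·t ≡ 11 − 15 = -4 (mod 17).
    Reduce coefficients mod 17: 2·t ≡ 13 (mod 17).
    The inverse of 2 mod 17 is 9 (since 2·9 = 18 = 1·17 + 1), so t ≡ 9·13 = 117 ≡ 15 (mod 17).
    Then x = 15 + 19·15 = 300, valid modulo lcm(19, 17) = 323: x ≡ 300 (mod 323).
  Combine with x ≡ 1 (mod 13); new modulus lcm = 4199.
    Write x = 300 + 323·t and substitute into x ≡ 1 (mod 13): 323·t ≡ 1 − 300 = -299 (mod 13).
    Reduce coefficients mod 13: 11·t ≡ 0 (mod 13).
    The inverse of 11 mod 13 is 6 (since 11·6 = 66 = 5·13 + 1), so t ≡ 6·0 = 0 ≡ 0 (mod 13).
    Then x = 300 + 323·0 = 300, valid modulo lcm(323, 13) = 4199: x ≡ 300 (mod 4199).
  Combine with x ≡ 3 (mod 9); new modulus lcm = 37791.
    Write x = 300 + 4199·t and substitute into x ≡ 3 (mod 9): 4199·t ≡ 3 − 300 = -297 (mod 9).
    Reduce coefficients mod 9: 5·t ≡ 0 (mod 9).
    The inverse of 5 mod 9 is 2 (since 5·2 = 10 = 1·9 + 1), so t ≡ 2·0 = 0 ≡ 0 (mod 9).
    Then x = 300 + 4199·0 = 300, valid modulo lcm(4199, 9) = 37791: x ≡ 300 (mod 37791).
Verify against each original: 300 mod 19 = 15, 300 mod 17 = 11, 300 mod 13 = 1, 300 mod 9 = 3.

x ≡ 300 (mod 37791).


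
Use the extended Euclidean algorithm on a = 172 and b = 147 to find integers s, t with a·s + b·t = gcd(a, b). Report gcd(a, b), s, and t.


Euclidean algorithm on (172, 147) — divide until remainder is 0:
  172 = 1 · 147 + 25
  147 = 5 · 25 + 22
  25 = 1 · 22 + 3
  22 = 7 · 3 + 1
  3 = 3 · 1 + 0
gcd(172, 147) = 1.
Track Bezout coefficients alongside the remainders: start with r₀ = 172 = a·1 + b·0 (s = 1, t = 0) and r₁ = 147 = a·0 + b·1 (s = 0, t = 1); each new remainder r_{k+1} = r_{k-1} − q_k·r_k inherits s_{k+1} = s_{k-1} − q_k·s_k, t_{k+1} = t_{k-1} − q_k·t_k, so r_k = a·s_k + b·t_k at every step:
  q = 1: r = 25, s = 1 − 1·0 = 1, t = 0 − 1·1 = -1  (check: 172·1 + 147·(-1) = 25)
  q = 5: r = 22, s = 0 − 5·1 = -5, t = 1 − 5·(-1) = 6  (check: 172·(-5) + 147·6 = 22)
  q = 1: r = 3, s = 1 − 1·(-5) = 6, t = -1 − 1·6 = -7  (check: 172·6 + 147·(-7) = 3)
  q = 7: r = 1, s = -5 − 7·6 = -47, t = 6 − 7·(-7) = 55  (check: 172·(-47) + 147·55 = 1)
The row with r = 1 (the gcd) gives the Bezout coefficients s = -47, t = 55.
Result: 172 · (-47) + 147 · (55) = 1.

gcd(172, 147) = 1; s = -47, t = 55 (check: 172·(-47) + 147·55 = 1).


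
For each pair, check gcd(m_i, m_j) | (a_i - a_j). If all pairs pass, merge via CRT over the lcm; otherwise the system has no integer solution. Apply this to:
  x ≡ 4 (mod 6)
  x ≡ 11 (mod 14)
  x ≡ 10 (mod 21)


Moduli 6, 14, 21 are not pairwise coprime, so CRT works modulo lcm(m_i) when all pairwise compatibility conditions hold.
Pairwise compatibility: gcd(m_i, m_j) must divide a_i - a_j for every pair.
Merge one congruence at a time:
  Start: x ≡ 4 (mod 6).
  Combine with x ≡ 11 (mod 14): gcd(6, 14) = 2, and 11 - 4 = 7 is NOT divisible by 2.
    ⇒ system is inconsistent (no integer solution).

No solution (the system is inconsistent).


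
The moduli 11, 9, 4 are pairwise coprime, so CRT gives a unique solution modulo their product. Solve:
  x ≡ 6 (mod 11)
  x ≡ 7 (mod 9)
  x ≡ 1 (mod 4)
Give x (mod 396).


Moduli 11, 9, 4 are pairwise coprime; by CRT there is a unique solution modulo M = 11 · 9 · 4 = 396.
Solve pairwise, accumulating the modulus:
  Start with x ≡ 6 (mod 11).
  Combine with x ≡ 7 (mod 9): since gcd(11, 9) = 1, we get a unique residue mod 99.
    Write x = 6 + 11·t and substitute into x ≡ 7 (mod 9): 11·t ≡ 7 − 6 = 1 (mod 9).
    Reduce coefficients mod 9: 2·t ≡ 1 (mod 9).
    The inverse of 2 mod 9 is 5 (since 2·5 = 10 = 1·9 + 1), so t ≡ 5·1 = 5 ≡ 5 (mod 9).
    Then x = 6 + 11·5 = 61, valid modulo lcm(11, 9) = 99: x ≡ 61 (mod 99).
  Combine with x ≡ 1 (mod 4): since gcd(99, 4) = 1, we get a unique residue mod 396.
    Write x = 61 + 99·t and substitute into x ≡ 1 (mod 4): 99·t ≡ 1 − 61 = -60 (mod 4).
    Reduce coefficients mod 4: 3·t ≡ 0 (mod 4).
    The inverse of 3 mod 4 is 3 (since 3·3 = 9 = 2·4 + 1), so t ≡ 3·0 = 0 ≡ 0 (mod 4).
    Then x = 61 + 99·0 = 61, valid modulo lcm(99, 4) = 396: x ≡ 61 (mod 396).
Verify: 61 mod 11 = 6 ✓, 61 mod 9 = 7 ✓, 61 mod 4 = 1 ✓.

x ≡ 61 (mod 396).


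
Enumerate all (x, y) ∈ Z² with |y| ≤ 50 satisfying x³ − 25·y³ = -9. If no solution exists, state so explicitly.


The equation is x³ - 25y³ = -9. For fixed y, x³ = 25·y³ − 9, so a solution requires the RHS to be a perfect cube.
Strategy: iterate y from -50 to 50, compute RHS = 25·y³ − 9, and check whether it is a (positive or negative) perfect cube.
Check small values of y:
  y = 0: RHS = -9 is not a perfect cube.
  y = 1: RHS = 16 is not a perfect cube.
  y = -1: RHS = -34 is not a perfect cube.
  y = 2: RHS = 191 is not a perfect cube.
  y = -2: RHS = -209 is not a perfect cube.
  y = 3: RHS = 666 is not a perfect cube.
  y = -3: RHS = -684 is not a perfect cube.
Continuing the search up to |y| = 50 finds no solutions either.
No (x, y) in the scanned range satisfies the equation.

No integer solutions with |y| ≤ 50.


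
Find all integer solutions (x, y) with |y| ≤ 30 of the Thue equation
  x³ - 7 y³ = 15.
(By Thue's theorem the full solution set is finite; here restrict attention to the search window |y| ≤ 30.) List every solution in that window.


The equation is x³ - 7y³ = 15. For fixed y, x³ = 7·y³ + 15, so a solution requires the RHS to be a perfect cube.
Strategy: iterate y from -30 to 30, compute RHS = 7·y³ + 15, and check whether it is a (positive or negative) perfect cube.
Check small values of y:
  y = 0: RHS = 15 is not a perfect cube.
  y = 1: RHS = 22 is not a perfect cube.
  y = -1: RHS = 8 = (2)³ ⇒ x = 2 works.
  y = 2: RHS = 71 is not a perfect cube.
  y = -2: RHS = -41 is not a perfect cube.
  y = 3: RHS = 204 is not a perfect cube.
  y = -3: RHS = -174 is not a perfect cube.
Continuing, at y = 23: RHS = 85184 = (44)³ ⇒ x = 44 works.
Searching the remaining y in |y| ≤ 30 finds no further solutions.
Collected solutions: (2, -1), (44, 23).

Solutions (with |y| ≤ 30): (2, -1), (44, 23).


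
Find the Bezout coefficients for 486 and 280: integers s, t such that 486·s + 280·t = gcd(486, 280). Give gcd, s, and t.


Euclidean algorithm on (486, 280) — divide until remainder is 0:
  486 = 1 · 280 + 206
  280 = 1 · 206 + 74
  206 = 2 · 74 + 58
  74 = 1 · 58 + 16
  58 = 3 · 16 + 10
  16 = 1 · 10 + 6
  10 = 1 · 6 + 4
  6 = 1 · 4 + 2
  4 = 2 · 2 + 0
gcd(486, 280) = 2.
Track Bezout coefficients alongside the remainders: start with r₀ = 486 = a·1 + b·0 (s = 1, t = 0) and r₁ = 280 = a·0 + b·1 (s = 0, t = 1); each new remainder r_{k+1} = r_{k-1} − q_k·r_k inherits s_{k+1} = s_{k-1} − q_k·s_k, t_{k+1} = t_{k-1} − q_k·t_k, so r_k = a·s_k + b·t_k at every step:
  q = 1: r = 206, s = 1 − 1·0 = 1, t = 0 − 1·1 = -1  (check: 486·1 + 280·(-1) = 206)
  q = 1: r = 74, s = 0 − 1·1 = -1, t = 1 − 1·(-1) = 2  (check: 486·(-1) + 280·2 = 74)
  q = 2: r = 58, s = 1 − 2·(-1) = 3, t = -1 − 2·2 = -5  (check: 486·3 + 280·(-5) = 58)
  q = 1: r = 16, s = -1 − 1·3 = -4, t = 2 − 1·(-5) = 7  (check: 486·(-4) + 280·7 = 16)
  q = 3: r = 10, s = 3 − 3·(-4) = 15, t = -5 − 3·7 = -26  (check: 486·15 + 280·(-26) = 10)
  q = 1: r = 6, s = -4 − 1·15 = -19, t = 7 − 1·(-26) = 33  (check: 486·(-19) + 280·33 = 6)
  q = 1: r = 4, s = 15 − 1·(-19) = 34, t = -26 − 1·33 = -59  (check: 486·34 + 280·(-59) = 4)
  q = 1: r = 2, s = -19 − 1·34 = -53, t = 33 − 1·(-59) = 92  (check: 486·(-53) + 280·92 = 2)
The row with r = 2 (the gcd) gives the Bezout coefficients s = -53, t = 92.
Result: 486 · (-53) + 280 · (92) = 2.

gcd(486, 280) = 2; s = -53, t = 92 (check: 486·(-53) + 280·92 = 2).


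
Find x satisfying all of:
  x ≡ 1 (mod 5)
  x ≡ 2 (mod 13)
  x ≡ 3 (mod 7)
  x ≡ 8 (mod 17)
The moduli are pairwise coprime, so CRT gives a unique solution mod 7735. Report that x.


Product of moduli M = 5 · 13 · 7 · 17 = 7735.
Merge one congruence at a time:
  Start: x ≡ 1 (mod 5).
  Combine with x ≡ 2 (mod 13); new modulus lcm = 65.
    Write x = 1 + 5·t and substitute into x ≡ 2 (mod 13): 5·t ≡ 2 − 1 = 1 (mod 13).
    The inverse of 5 mod 13 is 8 (since 5·8 = 40 = 3·13 + 1), so t ≡ 8·1 = 8 ≡ 8 (mod 13).
    Then x = 1 + 5·8 = 41, valid modulo lcm(5, 13) = 65: x ≡ 41 (mod 65).
  Combine with x ≡ 3 (mod 7); new modulus lcm = 455.
    Write x = 41 + 65·t and substitute into x ≡ 3 (mod 7): 65·t ≡ 3 − 41 = -38 (mod 7).
    Reduce coefficients mod 7: 2·t ≡ 4 (mod 7).
    The inverse of 2 mod 7 is 4 (since 2·4 = 8 = 1·7 + 1), so t ≡ 4·4 = 16 ≡ 2 (mod 7).
    Then x = 41 + 65·2 = 171, valid modulo lcm(65, 7) = 455: x ≡ 171 (mod 455).
  Combine with x ≡ 8 (mod 17); new modulus lcm = 7735.
    Write x = 171 + 455·t and substitute into x ≡ 8 (mod 17): 455·t ≡ 8 − 171 = -163 (mod 17).
    Reduce coefficients mod 17: 13·t ≡ 7 (mod 17).
    The inverse of 13 mod 17 is 4 (since 13·4 = 52 = 3·17 + 1), so t ≡ 4·7 = 28 ≡ 11 (mod 17).
    Then x = 171 + 455·11 = 5176, valid modulo lcm(455, 17) = 7735: x ≡ 5176 (mod 7735).
Verify against each original: 5176 mod 5 = 1, 5176 mod 13 = 2, 5176 mod 7 = 3, 5176 mod 17 = 8.

x ≡ 5176 (mod 7735).


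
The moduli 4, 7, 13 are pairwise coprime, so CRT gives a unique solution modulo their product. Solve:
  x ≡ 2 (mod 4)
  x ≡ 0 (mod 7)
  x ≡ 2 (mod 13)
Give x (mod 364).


Moduli 4, 7, 13 are pairwise coprime; by CRT there is a unique solution modulo M = 4 · 7 · 13 = 364.
Solve pairwise, accumulating the modulus:
  Start with x ≡ 2 (mod 4).
  Combine with x ≡ 0 (mod 7): since gcd(4, 7) = 1, we get a unique residue mod 28.
    Write x = 2 + 4·t and substitute into x ≡ 0 (mod 7): 4·t ≡ 0 − 2 = -2 (mod 7).
    Reduce coefficients mod 7: 4·t ≡ 5 (mod 7).
    The inverse of 4 mod 7 is 2 (since 4·2 = 8 = 1·7 + 1), so t ≡ 2·5 = 10 ≡ 3 (mod 7).
    Then x = 2 + 4·3 = 14, valid modulo lcm(4, 7) = 28: x ≡ 14 (mod 28).
  Combine with x ≡ 2 (mod 13): since gcd(28, 13) = 1, we get a unique residue mod 364.
    Write x = 14 + 28·t and substitute into x ≡ 2 (mod 13): 28·t ≡ 2 − 14 = -12 (mod 13).
    Reduce coefficients mod 13: 2·t ≡ 1 (mod 13).
    The inverse of 2 mod 13 is 7 (since 2·7 = 14 = 1·13 + 1), so t ≡ 7·1 = 7 ≡ 7 (mod 13).
    Then x = 14 + 28·7 = 210, valid modulo lcm(28, 13) = 364: x ≡ 210 (mod 364).
Verify: 210 mod 4 = 2 ✓, 210 mod 7 = 0 ✓, 210 mod 13 = 2 ✓.

x ≡ 210 (mod 364).


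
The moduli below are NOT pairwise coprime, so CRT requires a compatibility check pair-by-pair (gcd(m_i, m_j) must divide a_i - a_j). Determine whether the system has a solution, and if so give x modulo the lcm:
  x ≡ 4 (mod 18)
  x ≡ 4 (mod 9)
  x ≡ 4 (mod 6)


Moduli 18, 9, 6 are not pairwise coprime, so CRT works modulo lcm(m_i) when all pairwise compatibility conditions hold.
Pairwise compatibility: gcd(m_i, m_j) must divide a_i - a_j for every pair.
Merge one congruence at a time:
  Start: x ≡ 4 (mod 18).
  Combine with x ≡ 4 (mod 9): gcd(18, 9) = 9; 4 - 4 = 0, which IS divisible by 9, so compatible.
    Write x = 4 + 18·t and substitute into x ≡ 4 (mod 9): 18·t ≡ 4 − 4 = 0 (mod 9).
    Divide the congruence (and modulus) by g = 9: 2·t ≡ 0 (mod 1).
    Modulo 1 every t works; take t = 0.
    Then x = 4 + 18·0 = 4, valid modulo lcm(18, 9) = 18: x ≡ 4 (mod 18).
  Combine with x ≡ 4 (mod 6): gcd(18, 6) = 6; 4 - 4 = 0, which IS divisible by 6, so compatible.
    Write x = 4 + 18·t and substitute into x ≡ 4 (mod 6): 18·t ≡ 4 − 4 = 0 (mod 6).
    Divide the congruence (and modulus) by g = 6: 3·t ≡ 0 (mod 1).
    Modulo 1 every t works; take t = 0.
    Then x = 4 + 18·0 = 4, valid modulo lcm(18, 6) = 18: x ≡ 4 (mod 18).
Verify: 4 mod 18 = 4, 4 mod 9 = 4, 4 mod 6 = 4.

x ≡ 4 (mod 18).


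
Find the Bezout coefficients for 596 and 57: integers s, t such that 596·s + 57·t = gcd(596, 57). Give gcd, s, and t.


Euclidean algorithm on (596, 57) — divide until remainder is 0:
  596 = 10 · 57 + 26
  57 = 2 · 26 + 5
  26 = 5 · 5 + 1
  5 = 5 · 1 + 0
gcd(596, 57) = 1.
Track Bezout coefficients alongside the remainders: start with r₀ = 596 = a·1 + b·0 (s = 1, t = 0) and r₁ = 57 = a·0 + b·1 (s = 0, t = 1); each new remainder r_{k+1} = r_{k-1} − q_k·r_k inherits s_{k+1} = s_{k-1} − q_k·s_k, t_{k+1} = t_{k-1} − q_k·t_k, so r_k = a·s_k + b·t_k at every step:
  q = 10: r = 26, s = 1 − 10·0 = 1, t = 0 − 10·1 = -10  (check: 596·1 + 57·(-10) = 26)
  q = 2: r = 5, s = 0 − 2·1 = -2, t = 1 − 2·(-10) = 21  (check: 596·(-2) + 57·21 = 5)
  q = 5: r = 1, s = 1 − 5·(-2) = 11, t = -10 − 5·21 = -115  (check: 596·11 + 57·(-115) = 1)
The row with r = 1 (the gcd) gives the Bezout coefficients s = 11, t = -115.
Result: 596 · (11) + 57 · (-115) = 1.

gcd(596, 57) = 1; s = 11, t = -115 (check: 596·11 + 57·(-115) = 1).


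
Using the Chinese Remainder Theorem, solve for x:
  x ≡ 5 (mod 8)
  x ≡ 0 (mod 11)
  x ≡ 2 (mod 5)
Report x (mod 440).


Moduli 8, 11, 5 are pairwise coprime; by CRT there is a unique solution modulo M = 8 · 11 · 5 = 440.
Solve pairwise, accumulating the modulus:
  Start with x ≡ 5 (mod 8).
  Combine with x ≡ 0 (mod 11): since gcd(8, 11) = 1, we get a unique residue mod 88.
    Write x = 5 + 8·t and substitute into x ≡ 0 (mod 11): 8·t ≡ 0 − 5 = -5 (mod 11).
    Reduce coefficients mod 11: 8·t ≡ 6 (mod 11).
    The inverse of 8 mod 11 is 7 (since 8·7 = 56 = 5·11 + 1), so t ≡ 7·6 = 42 ≡ 9 (mod 11).
    Then x = 5 + 8·9 = 77, valid modulo lcm(8, 11) = 88: x ≡ 77 (mod 88).
  Combine with x ≡ 2 (mod 5): since gcd(88, 5) = 1, we get a unique residue mod 440.
    Write x = 77 + 88·t and substitute into x ≡ 2 (mod 5): 88·t ≡ 2 − 77 = -75 (mod 5).
    Reduce coefficients mod 5: 3·t ≡ 0 (mod 5).
    The inverse of 3 mod 5 is 2 (since 3·2 = 6 = 1·5 + 1), so t ≡ 2·0 = 0 ≡ 0 (mod 5).
    Then x = 77 + 88·0 = 77, valid modulo lcm(88, 5) = 440: x ≡ 77 (mod 440).
Verify: 77 mod 8 = 5 ✓, 77 mod 11 = 0 ✓, 77 mod 5 = 2 ✓.

x ≡ 77 (mod 440).


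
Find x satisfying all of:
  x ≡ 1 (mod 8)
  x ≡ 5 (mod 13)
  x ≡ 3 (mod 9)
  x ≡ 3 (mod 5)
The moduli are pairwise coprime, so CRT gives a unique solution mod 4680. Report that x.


Product of moduli M = 8 · 13 · 9 · 5 = 4680.
Merge one congruence at a time:
  Start: x ≡ 1 (mod 8).
  Combine with x ≡ 5 (mod 13); new modulus lcm = 104.
    Write x = 1 + 8·t and substitute into x ≡ 5 (mod 13): 8·t ≡ 5 − 1 = 4 (mod 13).
    The inverse of 8 mod 13 is 5 (since 8·5 = 40 = 3·13 + 1), so t ≡ 5·4 = 20 ≡ 7 (mod 13).
    Then x = 1 + 8·7 = 57, valid modulo lcm(8, 13) = 104: x ≡ 57 (mod 104).
  Combine with x ≡ 3 (mod 9); new modulus lcm = 936.
    Write x = 57 + 104·t and substitute into x ≡ 3 (mod 9): 104·t ≡ 3 − 57 = -54 (mod 9).
    Reduce coefficients mod 9: 5·t ≡ 0 (mod 9).
    The inverse of 5 mod 9 is 2 (since 5·2 = 10 = 1·9 + 1), so t ≡ 2·0 = 0 ≡ 0 (mod 9).
    Then x = 57 + 104·0 = 57, valid modulo lcm(104, 9) = 936: x ≡ 57 (mod 936).
  Combine with x ≡ 3 (mod 5); new modulus lcm = 4680.
    Write x = 57 + 936·t and substitute into x ≡ 3 (mod 5): 936·t ≡ 3 − 57 = -54 (mod 5).
    Reduce coefficients mod 5: 1·t ≡ 1 (mod 5).
    So t ≡ 1 (mod 5).
    Then x = 57 + 936·1 = 993, valid modulo lcm(936, 5) = 4680: x ≡ 993 (mod 4680).
Verify against each original: 993 mod 8 = 1, 993 mod 13 = 5, 993 mod 9 = 3, 993 mod 5 = 3.

x ≡ 993 (mod 4680).


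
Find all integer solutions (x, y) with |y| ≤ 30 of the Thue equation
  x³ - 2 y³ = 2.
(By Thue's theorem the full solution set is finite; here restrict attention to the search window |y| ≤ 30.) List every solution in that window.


The equation is x³ - 2y³ = 2. For fixed y, x³ = 2·y³ + 2, so a solution requires the RHS to be a perfect cube.
Strategy: iterate y from -30 to 30, compute RHS = 2·y³ + 2, and check whether it is a (positive or negative) perfect cube.
Check small values of y:
  y = 0: RHS = 2 is not a perfect cube.
  y = 1: RHS = 4 is not a perfect cube.
  y = -1: RHS = 0 = (0)³ ⇒ x = 0 works.
  y = 2: RHS = 18 is not a perfect cube.
  y = -2: RHS = -14 is not a perfect cube.
  y = 3: RHS = 56 is not a perfect cube.
  y = -3: RHS = -52 is not a perfect cube.
Continuing the search up to |y| = 30 finds no further solutions beyond those listed.
Collected solutions: (0, -1).

Solutions (with |y| ≤ 30): (0, -1).


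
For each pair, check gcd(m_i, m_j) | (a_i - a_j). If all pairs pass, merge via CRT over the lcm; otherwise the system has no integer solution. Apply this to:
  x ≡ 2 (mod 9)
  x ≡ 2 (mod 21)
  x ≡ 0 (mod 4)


Moduli 9, 21, 4 are not pairwise coprime, so CRT works modulo lcm(m_i) when all pairwise compatibility conditions hold.
Pairwise compatibility: gcd(m_i, m_j) must divide a_i - a_j for every pair.
Merge one congruence at a time:
  Start: x ≡ 2 (mod 9).
  Combine with x ≡ 2 (mod 21): gcd(9, 21) = 3; 2 - 2 = 0, which IS divisible by 3, so compatible.
    Write x = 2 + 9·t and substitute into x ≡ 2 (mod 21): 9·t ≡ 2 − 2 = 0 (mod 21).
    Divide the congruence (and modulus) by g = 3: 3·t ≡ 0 (mod 7).
    The inverse of 3 mod 7 is 5 (since 3·5 = 15 = 2·7 + 1), so t ≡ 5·0 = 0 ≡ 0 (mod 7).
    Then x = 2 + 9·0 = 2, valid modulo lcm(9, 21) = 63: x ≡ 2 (mod 63).
  Combine with x ≡ 0 (mod 4): gcd(63, 4) = 1; 0 - 2 = -2, which IS divisible by 1, so compatible.
    Write x = 2 + 63·t and substitute into x ≡ 0 (mod 4): 63·t ≡ 0 − 2 = -2 (mod 4).
    Reduce coefficients mod 4: 3·t ≡ 2 (mod 4).
    The inverse of 3 mod 4 is 3 (since 3·3 = 9 = 2·4 + 1), so t ≡ 3·2 = 6 ≡ 2 (mod 4).
    Then x = 2 + 63·2 = 128, valid modulo lcm(63, 4) = 252: x ≡ 128 (mod 252).
Verify: 128 mod 9 = 2, 128 mod 21 = 2, 128 mod 4 = 0.

x ≡ 128 (mod 252).


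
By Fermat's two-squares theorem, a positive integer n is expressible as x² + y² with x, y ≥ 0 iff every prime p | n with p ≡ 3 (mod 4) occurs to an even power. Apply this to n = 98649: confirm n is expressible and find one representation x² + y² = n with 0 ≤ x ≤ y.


Step 1: Factor n = 98649 = 3^2 · 97 · 113.
Step 2: Check the mod-4 condition on each prime factor: 3 ≡ 3 (mod 4), exponent 2 (must be even); 97 ≡ 1 (mod 4), exponent 1; 113 ≡ 1 (mod 4), exponent 1.
All primes ≡ 3 (mod 4) appear to even exponent (or don't appear), so by the two-squares theorem n IS expressible as a sum of two squares.
Step 3: Build a representation. Group n = k² · m with k = 3 and m = 97 · 113 = 10961 (a product of primes ≡ 1 (mod 4)); a representation of m scales to one of n via (k·x)² + (k·y)² = k²(x² + y²). Each prime p ≡ 1 (mod 4) is itself a sum of two squares; find a² by testing p − a² for a perfect square:
  97: 97 − 1² = 96, 97 − 2² = 93, 97 − 3² = 88, 97 − 4² = 81 = 9² ⇒ 97 = 4² + 9².
  113: 113 − 1² = 112, 113 − 2² = 109, 113 − 3² = 104, 113 − 4² = 97, 113 − 5² = 88, 113 − 6² = 77, 113 − 7² = 64 = 8² ⇒ 113 = 7² + 8².
  Combine using the Brahmagupta–Fibonacci identity (a² + b²)(c² + d²) = (ac − bd)² + (ad + bc)² = (ac + bd)² + (ad − bc)²:
  97 · 113 = 10961: from (4² + 9²)(7² + 8²), take (4·7 − 9·8, 4·8 + 9·7) = (28 − 72, 32 + 63) = (-44, 95); dropping signs (only squares matter) gives (44, 95); check 44² + 95² = 1936 + 9025 = 10961 ✓.
  Scale by k = 3: (3·44, 3·95) = (132, 285).
Step 4: Order so x ≤ y and verify: 132² + 285² = 17424 + 81225 = 98649 = n. ✓

n = 98649 = 132² + 285² (one valid representation with x ≤ y).


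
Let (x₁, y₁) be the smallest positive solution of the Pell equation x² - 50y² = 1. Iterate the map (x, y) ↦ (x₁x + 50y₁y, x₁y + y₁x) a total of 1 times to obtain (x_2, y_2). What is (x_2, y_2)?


Step 1: Find the fundamental solution (x₁, y₁) of x² - 50y² = 1.
  Expand √50 as a continued fraction. a₀ = ⌊√50⌋ = 7; iterate m_{k+1} = d_k·a_k − m_k, d_{k+1} = (50 − m_{k+1}²)/d_k, a_{k+1} = ⌊(a₀ + m_{k+1})/d_{k+1}⌋ (starting m₀ = 0, d₀ = 1), with convergents p_k = a_k·p_{k-1} + p_{k-2}, q_k = a_k·q_{k-1} + q_{k-2} (p₋₁ = 1, q₋₁ = 0):
  k = 0: a₀ = 7; p₀/q₀ = 7/1; p₀² − 50·q₀² = 49 − 50 = -1.
  k = 1: m = 7, d = 1, a = ⌊(7 + 7)/1⌋ = 14; p/q = (14·7 + 1)/(14·1 + 0) = 99/14; p² − 50·q² = 9801 − 9800 = 1.
  The first convergent with p² − 50·q² = 1 gives the fundamental solution (x₁, y₁) = (99, 14).
Step 2: Apply the recurrence (x_{n+1}, y_{n+1}) = (x₁x_n + 50y₁y_n, x₁y_n + y₁x_n) repeatedly.
  From (x_1, y_1) = (99, 14): x_2 = 99·99 + 50·14·14 = 19601; y_2 = 99·14 + 14·99 = 2772.
Step 3: Verify x_2² - 50·y_2² = 384199201 - 384199200 = 1 (should be 1). ✓

(x_1, y_1) = (99, 14); (x_2, y_2) = (19601, 2772).


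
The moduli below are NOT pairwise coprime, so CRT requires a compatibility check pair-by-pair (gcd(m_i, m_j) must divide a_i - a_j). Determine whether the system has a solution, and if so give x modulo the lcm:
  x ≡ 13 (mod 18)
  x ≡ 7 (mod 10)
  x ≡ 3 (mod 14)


Moduli 18, 10, 14 are not pairwise coprime, so CRT works modulo lcm(m_i) when all pairwise compatibility conditions hold.
Pairwise compatibility: gcd(m_i, m_j) must divide a_i - a_j for every pair.
Merge one congruence at a time:
  Start: x ≡ 13 (mod 18).
  Combine with x ≡ 7 (mod 10): gcd(18, 10) = 2; 7 - 13 = -6, which IS divisible by 2, so compatible.
    Write x = 13 + 18·t and substitute into x ≡ 7 (mod 10): 18·t ≡ 7 − 13 = -6 (mod 10).
    Divide the congruence (and modulus) by g = 2: 9·t ≡ -3 (mod 5).
    Reduce coefficients mod 5: 4·t ≡ 2 (mod 5).
    The inverse of 4 mod 5 is 4 (since 4·4 = 16 = 3·5 + 1), so t ≡ 4·2 = 8 ≡ 3 (mod 5).
    Then x = 13 + 18·3 = 67, valid modulo lcm(18, 10) = 90: x ≡ 67 (mod 90).
  Combine with x ≡ 3 (mod 14): gcd(90, 14) = 2; 3 - 67 = -64, which IS divisible by 2, so compatible.
    Write x = 67 + 90·t and substitute into x ≡ 3 (mod 14): 90·t ≡ 3 − 67 = -64 (mod 14).
    Divide the congruence (and modulus) by g = 2: 45·t ≡ -32 (mod 7).
    Reduce coefficients mod 7: 3·t ≡ 3 (mod 7).
    The inverse of 3 mod 7 is 5 (since 3·5 = 15 = 2·7 + 1), so t ≡ 5·3 = 15 ≡ 1 (mod 7).
    Then x = 67 + 90·1 = 157, valid modulo lcm(90, 14) = 630: x ≡ 157 (mod 630).
Verify: 157 mod 18 = 13, 157 mod 10 = 7, 157 mod 14 = 3.

x ≡ 157 (mod 630).


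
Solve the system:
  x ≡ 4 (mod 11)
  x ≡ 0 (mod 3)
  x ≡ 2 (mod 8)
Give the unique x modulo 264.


Moduli 11, 3, 8 are pairwise coprime; by CRT there is a unique solution modulo M = 11 · 3 · 8 = 264.
Solve pairwise, accumulating the modulus:
  Start with x ≡ 4 (mod 11).
  Combine with x ≡ 0 (mod 3): since gcd(11, 3) = 1, we get a unique residue mod 33.
    Write x = 4 + 11·t and substitute into x ≡ 0 (mod 3): 11·t ≡ 0 − 4 = -4 (mod 3).
    Reduce coefficients mod 3: 2·t ≡ 2 (mod 3).
    The inverse of 2 mod 3 is 2 (since 2·2 = 4 = 1·3 + 1), so t ≡ 2·2 = 4 ≡ 1 (mod 3).
    Then x = 4 + 11·1 = 15, valid modulo lcm(11, 3) = 33: x ≡ 15 (mod 33).
  Combine with x ≡ 2 (mod 8): since gcd(33, 8) = 1, we get a unique residue mod 264.
    Write x = 15 + 33·t and substitute into x ≡ 2 (mod 8): 33·t ≡ 2 − 15 = -13 (mod 8).
    Reduce coefficients mod 8: 1·t ≡ 3 (mod 8).
    So t ≡ 3 (mod 8).
    Then x = 15 + 33·3 = 114, valid modulo lcm(33, 8) = 264: x ≡ 114 (mod 264).
Verify: 114 mod 11 = 4 ✓, 114 mod 3 = 0 ✓, 114 mod 8 = 2 ✓.

x ≡ 114 (mod 264).


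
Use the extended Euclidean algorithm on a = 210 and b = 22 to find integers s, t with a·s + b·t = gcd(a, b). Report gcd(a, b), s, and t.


Euclidean algorithm on (210, 22) — divide until remainder is 0:
  210 = 9 · 22 + 12
  22 = 1 · 12 + 10
  12 = 1 · 10 + 2
  10 = 5 · 2 + 0
gcd(210, 22) = 2.
Track Bezout coefficients alongside the remainders: start with r₀ = 210 = a·1 + b·0 (s = 1, t = 0) and r₁ = 22 = a·0 + b·1 (s = 0, t = 1); each new remainder r_{k+1} = r_{k-1} − q_k·r_k inherits s_{k+1} = s_{k-1} − q_k·s_k, t_{k+1} = t_{k-1} − q_k·t_k, so r_k = a·s_k + b·t_k at every step:
  q = 9: r = 12, s = 1 − 9·0 = 1, t = 0 − 9·1 = -9  (check: 210·1 + 22·(-9) = 12)
  q = 1: r = 10, s = 0 − 1·1 = -1, t = 1 − 1·(-9) = 10  (check: 210·(-1) + 22·10 = 10)
  q = 1: r = 2, s = 1 − 1·(-1) = 2, t = -9 − 1·10 = -19  (check: 210·2 + 22·(-19) = 2)
The row with r = 2 (the gcd) gives the Bezout coefficients s = 2, t = -19.
Result: 210 · (2) + 22 · (-19) = 2.

gcd(210, 22) = 2; s = 2, t = -19 (check: 210·2 + 22·(-19) = 2).


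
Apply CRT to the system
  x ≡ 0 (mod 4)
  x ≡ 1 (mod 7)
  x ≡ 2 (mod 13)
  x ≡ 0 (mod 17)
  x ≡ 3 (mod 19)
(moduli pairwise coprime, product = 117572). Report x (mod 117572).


Product of moduli M = 4 · 7 · 13 · 17 · 19 = 117572.
Merge one congruence at a time:
  Start: x ≡ 0 (mod 4).
  Combine with x ≡ 1 (mod 7); new modulus lcm = 28.
    Write x = 0 + 4·t and substitute into x ≡ 1 (mod 7): 4·t ≡ 1 − 0 = 1 (mod 7).
    The inverse of 4 mod 7 is 2 (since 4·2 = 8 = 1·7 + 1), so t ≡ 2·1 = 2 ≡ 2 (mod 7).
    Then x = 0 + 4·2 = 8, valid modulo lcm(4, 7) = 28: x ≡ 8 (mod 28).
  Combine with x ≡ 2 (mod 13); new modulus lcm = 364.
    Write x = 8 + 28·t and substitute into x ≡ 2 (mod 13): 28·t ≡ 2 − 8 = -6 (mod 13).
    Reduce coefficients mod 13: 2·t ≡ 7 (mod 13).
    The inverse of 2 mod 13 is 7 (since 2·7 = 14 = 1·13 + 1), so t ≡ 7·7 = 49 ≡ 10 (mod 13).
    Then x = 8 + 28·10 = 288, valid modulo lcm(28, 13) = 364: x ≡ 288 (mod 364).
  Combine with x ≡ 0 (mod 17); new modulus lcm = 6188.
    Write x = 288 + 364·t and substitute into x ≡ 0 (mod 17): 364·t ≡ 0 − 288 = -288 (mod 17).
    Reduce coefficients mod 17: 7·t ≡ 1 (mod 17).
    The inverse of 7 mod 17 is 5 (since 7·5 = 35 = 2·17 + 1), so t ≡ 5·1 = 5 ≡ 5 (mod 17).
    Then x = 288 + 364·5 = 2108, valid modulo lcm(364, 17) = 6188: x ≡ 2108 (mod 6188).
  Combine with x ≡ 3 (mod 19); new modulus lcm = 117572.
    Write x = 2108 + 6188·t and substitute into x ≡ 3 (mod 19): 6188·t ≡ 3 − 2108 = -2105 (mod 19).
    Reduce coefficients mod 19: 13·t ≡ 4 (mod 19).
    The inverse of 13 mod 19 is 3 (since 13·3 = 39 = 2·19 + 1), so t ≡ 3·4 = 12 ≡ 12 (mod 19).
    Then x = 2108 + 6188·12 = 76364, valid modulo lcm(6188, 19) = 117572: x ≡ 76364 (mod 117572).
Verify against each original: 76364 mod 4 = 0, 76364 mod 7 = 1, 76364 mod 13 = 2, 76364 mod 17 = 0, 76364 mod 19 = 3.

x ≡ 76364 (mod 117572).


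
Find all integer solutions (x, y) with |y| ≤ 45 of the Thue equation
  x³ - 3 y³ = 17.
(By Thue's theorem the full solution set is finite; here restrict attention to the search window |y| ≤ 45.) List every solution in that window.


The equation is x³ - 3y³ = 17. For fixed y, x³ = 3·y³ + 17, so a solution requires the RHS to be a perfect cube.
Strategy: iterate y from -45 to 45, compute RHS = 3·y³ + 17, and check whether it is a (positive or negative) perfect cube.
Check small values of y:
  y = 0: RHS = 17 is not a perfect cube.
  y = 1: RHS = 20 is not a perfect cube.
  y = -1: RHS = 14 is not a perfect cube.
  y = 2: RHS = 41 is not a perfect cube.
  y = -2: RHS = -7 is not a perfect cube.
  y = 3: RHS = 98 is not a perfect cube.
  y = -3: RHS = -64 = (-4)³ ⇒ x = -4 works.
Continuing the search up to |y| = 45 finds no further solutions beyond those listed.
Collected solutions: (-4, -3).

Solutions (with |y| ≤ 45): (-4, -3).
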